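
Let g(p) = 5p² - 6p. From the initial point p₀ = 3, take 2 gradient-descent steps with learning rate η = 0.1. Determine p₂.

0.6

g′(p) = 10p - 6
p₁ = 3 − 0.1·24 = 0.6
p₂ = 0.6 − 0.1·0 = 0.6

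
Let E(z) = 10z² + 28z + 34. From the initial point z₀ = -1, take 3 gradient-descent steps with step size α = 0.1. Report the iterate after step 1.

-1.8

E′(z) = 20z + 28
Step 1: E′(-1) = 8; z₁ = -1 − 0.1·8 = -1.8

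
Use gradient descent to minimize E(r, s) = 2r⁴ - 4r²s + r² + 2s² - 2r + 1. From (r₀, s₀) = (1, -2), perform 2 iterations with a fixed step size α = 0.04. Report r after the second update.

∇E = (8r³ - 8rs + 2r - 2, -4r² + 4s)
(r₁, s₁) = (1, -2) − 0.04·(24, -12) = (0.04, -1.52)
(r₂, s₂) = (0.04, -1.52) − 0.04·(-1.433088, -6.0864) = (0.09732352, -1.276544)
r = 0.09732352

0.09732352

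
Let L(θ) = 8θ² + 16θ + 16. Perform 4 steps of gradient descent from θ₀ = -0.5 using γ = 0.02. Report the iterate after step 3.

L′(θ) = 16θ + 16
Step 1: L′(-0.5) = 8; θ₁ = -0.5 − 0.02·8 = -0.66
Step 2: L′(-0.66) = 5.44; θ₂ = -0.66 − 0.02·5.44 = -0.7688
Step 3: L′(-0.7688) = 3.6992; θ₃ = -0.7688 − 0.02·3.6992 = -0.842784

-0.842784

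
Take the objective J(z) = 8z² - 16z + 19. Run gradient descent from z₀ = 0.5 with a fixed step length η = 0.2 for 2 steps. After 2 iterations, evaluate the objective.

J′(z) = 16z - 16
z₁ = 0.5 − 0.2·(-8) = 2.1
z₂ = 2.1 − 0.2·17.6 = -1.42
J(-1.42) = 57.8512

57.8512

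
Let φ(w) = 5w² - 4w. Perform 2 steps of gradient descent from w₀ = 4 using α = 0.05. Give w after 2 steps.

1.3

φ′(w) = 10w - 4
Step 1: φ′(4) = 36; w₁ = 4 − 0.05·36 = 2.2
Step 2: φ′(2.2) = 18; w₂ = 2.2 − 0.05·18 = 1.3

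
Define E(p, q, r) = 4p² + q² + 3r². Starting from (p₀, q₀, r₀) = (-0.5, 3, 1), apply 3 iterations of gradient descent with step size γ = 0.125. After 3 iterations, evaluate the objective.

1.6025390625

∇E = (8p, 2q, 6r)
Step 1: at (-0.5, 3, 1), ∇E = (-4, 6, 6) → (-0.5, 3, 1) − 0.125·(-4, 6, 6) = (0, 2.25, 0.25)
Step 2: at (0, 2.25, 0.25), ∇E = (0, 4.5, 1.5) → (0, 2.25, 0.25) − 0.125·(0, 4.5, 1.5) = (0, 1.6875, 0.0625)
Step 3: at (0, 1.6875, 0.0625), ∇E = (0, 3.375, 0.375) → (0, 1.6875, 0.0625) − 0.125·(0, 3.375, 0.375) = (0, 1.265625, 0.015625)
E(0, 1.265625, 0.015625) = 1.6025390625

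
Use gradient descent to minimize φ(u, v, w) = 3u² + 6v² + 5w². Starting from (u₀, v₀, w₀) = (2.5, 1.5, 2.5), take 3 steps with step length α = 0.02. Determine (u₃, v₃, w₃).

(1.70368, 0.658464, 1.28)

∇φ = (6u, 12v, 10w)
(u₁, v₁, w₁) = (2.5, 1.5, 2.5) − 0.02·(15, 18, 25) = (2.2, 1.14, 2)
(u₂, v₂, w₂) = (2.2, 1.14, 2) − 0.02·(13.2, 13.68, 20) = (1.936, 0.8664, 1.6)
(u₃, v₃, w₃) = (1.936, 0.8664, 1.6) − 0.02·(11.616, 10.3968, 16) = (1.70368, 0.658464, 1.28)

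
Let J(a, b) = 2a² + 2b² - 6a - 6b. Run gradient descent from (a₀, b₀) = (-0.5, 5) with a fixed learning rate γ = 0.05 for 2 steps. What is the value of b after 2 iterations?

3.74

∇J = (4a - 6, 4b - 6)
Step 1: at (-0.5, 5), ∇J = (-8, 14) → (-0.5, 5) − 0.05·(-8, 14) = (-0.1, 4.3)
Step 2: at (-0.1, 4.3), ∇J = (-6.4, 11.2) → (-0.1, 4.3) − 0.05·(-6.4, 11.2) = (0.22, 3.74)
b = 3.74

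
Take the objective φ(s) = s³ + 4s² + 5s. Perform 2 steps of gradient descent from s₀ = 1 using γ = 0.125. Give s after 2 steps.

-1

φ′(s) = 3s² + 8s + 5
Step 1: φ′(1) = 16; s₁ = 1 − 0.125·16 = -1
Step 2: φ′(-1) = 0; s₂ = -1 − 0.125·0 = -1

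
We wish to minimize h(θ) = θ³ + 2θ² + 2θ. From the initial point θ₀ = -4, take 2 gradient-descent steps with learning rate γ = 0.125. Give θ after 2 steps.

-29.8984375

h′(θ) = 3θ² + 4θ + 2
Step 1: h′(-4) = 34; θ₁ = -4 − 0.125·34 = -8.25
Step 2: h′(-8.25) = 173.1875; θ₂ = -8.25 − 0.125·173.1875 = -29.8984375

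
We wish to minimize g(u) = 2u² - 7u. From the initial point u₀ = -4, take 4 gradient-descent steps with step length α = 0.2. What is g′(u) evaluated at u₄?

g′(u) = 4u - 7
u₁ = -4 − 0.2·(-23) = 0.6
u₂ = 0.6 − 0.2·(-4.6) = 1.52
u₃ = 1.52 − 0.2·(-0.92) = 1.704
u₄ = 1.704 − 0.2·(-0.184) = 1.7408
g′(u) at (1.7408) = -0.0368

-0.0368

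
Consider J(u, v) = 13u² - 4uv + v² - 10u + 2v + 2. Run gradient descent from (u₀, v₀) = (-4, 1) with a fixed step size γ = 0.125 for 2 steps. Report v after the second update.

∇J = (26u - 4v - 10, -4u + 2v + 2)
Step 1: at (-4, 1), ∇J = (-118, 20) → (-4, 1) − 0.125·(-118, 20) = (10.75, -1.5)
Step 2: at (10.75, -1.5), ∇J = (275.5, -44) → (10.75, -1.5) − 0.125·(275.5, -44) = (-23.6875, 4)
v = 4

4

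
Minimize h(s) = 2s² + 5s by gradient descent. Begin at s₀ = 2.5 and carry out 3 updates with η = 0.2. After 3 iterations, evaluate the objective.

h′(s) = 4s + 5
Step 1: h′(2.5) = 15; s₁ = 2.5 − 0.2·15 = -0.5
Step 2: h′(-0.5) = 3; s₂ = -0.5 − 0.2·3 = -1.1
Step 3: h′(-1.1) = 0.6; s₃ = -1.1 − 0.2·0.6 = -1.22
h(-1.22) = -3.1232

-3.1232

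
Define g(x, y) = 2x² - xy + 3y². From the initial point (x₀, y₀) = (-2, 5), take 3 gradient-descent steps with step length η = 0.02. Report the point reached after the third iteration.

(-1.316472, 3.315488)

∇g = (4x - y, -x + 6y)
Step 1: at (-2, 5), ∇g = (-13, 32) → (-2, 5) − 0.02·(-13, 32) = (-1.74, 4.36)
Step 2: at (-1.74, 4.36), ∇g = (-11.32, 27.9) → (-1.74, 4.36) − 0.02·(-11.32, 27.9) = (-1.5136, 3.802)
Step 3: at (-1.5136, 3.802), ∇g = (-9.8564, 24.3256) → (-1.5136, 3.802) − 0.02·(-9.8564, 24.3256) = (-1.316472, 3.315488)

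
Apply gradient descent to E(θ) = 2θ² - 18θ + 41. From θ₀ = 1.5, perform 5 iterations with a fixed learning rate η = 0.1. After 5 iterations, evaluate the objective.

0.6088391168

E′(θ) = 4θ - 18
θ₁ = 1.5 − 0.1·(-12) = 2.7
θ₂ = 2.7 − 0.1·(-7.2) = 3.42
θ₃ = 3.42 − 0.1·(-4.32) = 3.852
θ₄ = 3.852 − 0.1·(-2.592) = 4.1112
θ₅ = 4.1112 − 0.1·(-1.5552) = 4.26672
E(4.26672) = 0.6088391168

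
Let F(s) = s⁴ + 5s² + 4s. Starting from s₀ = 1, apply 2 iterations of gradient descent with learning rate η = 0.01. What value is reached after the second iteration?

F′(s) = 4s³ + 10s + 4
Step 1: F′(1) = 18; s₁ = 1 − 0.01·18 = 0.82
Step 2: F′(0.82) = 14.405472; s₂ = 0.82 − 0.01·14.405472 = 0.67594528

0.67594528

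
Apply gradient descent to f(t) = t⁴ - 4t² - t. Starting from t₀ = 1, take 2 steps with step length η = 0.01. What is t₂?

f′(t) = 4t³ - 8t - 1
Step 1: f′(1) = -5; t₁ = 1 − 0.01·(-5) = 1.05
Step 2: f′(1.05) = -4.7695; t₂ = 1.05 − 0.01·(-4.7695) = 1.097695

1.097695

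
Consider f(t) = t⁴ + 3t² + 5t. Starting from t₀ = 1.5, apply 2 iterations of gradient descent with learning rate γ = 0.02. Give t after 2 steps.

f′(t) = 4t³ + 6t + 5
Step 1: f′(1.5) = 27.5; t₁ = 1.5 − 0.02·27.5 = 0.95
Step 2: f′(0.95) = 14.1295; t₂ = 0.95 − 0.02·14.1295 = 0.66741

0.66741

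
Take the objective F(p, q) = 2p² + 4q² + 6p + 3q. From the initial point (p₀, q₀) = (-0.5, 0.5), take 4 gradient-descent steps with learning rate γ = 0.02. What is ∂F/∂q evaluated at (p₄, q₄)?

3.48509952

∇F = (4p + 6, 8q + 3)
(p₁, q₁) = (-0.5, 0.5) − 0.02·(4, 7) = (-0.58, 0.36)
(p₂, q₂) = (-0.58, 0.36) − 0.02·(3.68, 5.88) = (-0.6536, 0.2424)
(p₃, q₃) = (-0.6536, 0.2424) − 0.02·(3.3856, 4.9392) = (-0.721312, 0.143616)
(p₄, q₄) = (-0.721312, 0.143616) − 0.02·(3.114752, 4.148928) = (-0.78360704, 0.06063744)
∂F/∂q at (-0.78360704, 0.06063744) = 3.48509952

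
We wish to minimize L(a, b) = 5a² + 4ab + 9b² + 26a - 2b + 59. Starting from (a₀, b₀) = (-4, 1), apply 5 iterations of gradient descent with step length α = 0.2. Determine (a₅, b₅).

(13.36, 39.6304)

∇L = (10a + 4b + 26, 4a + 18b - 2)
(a₁, b₁) = (-4, 1) − 0.2·(-10, 0) = (-2, 1)
(a₂, b₂) = (-2, 1) − 0.2·(10, 8) = (-4, -0.6)
(a₃, b₃) = (-4, -0.6) − 0.2·(-16.4, -28.8) = (-0.72, 5.16)
(a₄, b₄) = (-0.72, 5.16) − 0.2·(39.44, 88) = (-8.608, -12.44)
(a₅, b₅) = (-8.608, -12.44) − 0.2·(-109.84, -260.352) = (13.36, 39.6304)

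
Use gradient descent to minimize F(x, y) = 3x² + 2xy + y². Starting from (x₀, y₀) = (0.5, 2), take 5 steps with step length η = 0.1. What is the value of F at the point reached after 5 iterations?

∇F = (6x + 2y, 2x + 2y)
Step 1: at (0.5, 2), ∇F = (7, 5) → (0.5, 2) − 0.1·(7, 5) = (-0.2, 1.5)
Step 2: at (-0.2, 1.5), ∇F = (1.8, 2.6) → (-0.2, 1.5) − 0.1·(1.8, 2.6) = (-0.38, 1.24)
Step 3: at (-0.38, 1.24), ∇F = (0.2, 1.72) → (-0.38, 1.24) − 0.1·(0.2, 1.72) = (-0.4, 1.068)
Step 4: at (-0.4, 1.068), ∇F = (-0.264, 1.336) → (-0.4, 1.068) − 0.1·(-0.264, 1.336) = (-0.3736, 0.9344)
Step 5: at (-0.3736, 0.9344), ∇F = (-0.3728, 1.1216) → (-0.3736, 0.9344) − 0.1·(-0.3728, 1.1216) = (-0.33632, 0.82224)
F(-0.33632, 0.82224) = 0.4623405312

0.4623405312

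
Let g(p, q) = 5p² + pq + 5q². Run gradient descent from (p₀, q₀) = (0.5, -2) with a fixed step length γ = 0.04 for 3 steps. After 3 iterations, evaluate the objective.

1.157196201984

∇g = (10p + q, p + 10q)
Step 1: at (0.5, -2), ∇g = (3, -19.5) → (0.5, -2) − 0.04·(3, -19.5) = (0.38, -1.22)
Step 2: at (0.38, -1.22), ∇g = (2.58, -11.82) → (0.38, -1.22) − 0.04·(2.58, -11.82) = (0.2768, -0.7472)
Step 3: at (0.2768, -0.7472), ∇g = (2.0208, -7.1952) → (0.2768, -0.7472) − 0.04·(2.0208, -7.1952) = (0.195968, -0.459392)
g(0.195968, -0.459392) = 1.157196201984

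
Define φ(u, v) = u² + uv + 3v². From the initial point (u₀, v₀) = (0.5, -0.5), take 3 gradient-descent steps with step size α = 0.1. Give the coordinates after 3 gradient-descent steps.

∇φ = (2u + v, u + 6v)
(u₁, v₁) = (0.5, -0.5) − 0.1·(0.5, -2.5) = (0.45, -0.25)
(u₂, v₂) = (0.45, -0.25) − 0.1·(0.65, -1.05) = (0.385, -0.145)
(u₃, v₃) = (0.385, -0.145) − 0.1·(0.625, -0.485) = (0.3225, -0.0965)

(0.3225, -0.0965)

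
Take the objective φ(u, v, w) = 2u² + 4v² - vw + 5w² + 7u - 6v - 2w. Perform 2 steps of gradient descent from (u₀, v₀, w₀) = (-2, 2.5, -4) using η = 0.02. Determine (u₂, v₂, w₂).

(-1.9616, 1.8554, -2.4052)

∇φ = (4u + 7, 8v - w - 6, -v + 10w - 2)
Step 1: at (-2, 2.5, -4), ∇φ = (-1, 18, -44.5) → (-2, 2.5, -4) − 0.02·(-1, 18, -44.5) = (-1.98, 2.14, -3.11)
Step 2: at (-1.98, 2.14, -3.11), ∇φ = (-0.92, 14.23, -35.24) → (-1.98, 2.14, -3.11) − 0.02·(-0.92, 14.23, -35.24) = (-1.9616, 1.8554, -2.4052)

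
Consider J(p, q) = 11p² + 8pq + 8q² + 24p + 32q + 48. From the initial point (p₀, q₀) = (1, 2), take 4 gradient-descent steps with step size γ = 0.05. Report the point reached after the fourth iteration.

(-0.4563, -1.642)

∇J = (22p + 8q + 24, 8p + 16q + 32)
Step 1: at (1, 2), ∇J = (62, 72) → (1, 2) − 0.05·(62, 72) = (-2.1, -1.6)
Step 2: at (-2.1, -1.6), ∇J = (-35, -10.4) → (-2.1, -1.6) − 0.05·(-35, -10.4) = (-0.35, -1.08)
Step 3: at (-0.35, -1.08), ∇J = (7.66, 11.92) → (-0.35, -1.08) − 0.05·(7.66, 11.92) = (-0.733, -1.676)
Step 4: at (-0.733, -1.676), ∇J = (-5.534, -0.68) → (-0.733, -1.676) − 0.05·(-5.534, -0.68) = (-0.4563, -1.642)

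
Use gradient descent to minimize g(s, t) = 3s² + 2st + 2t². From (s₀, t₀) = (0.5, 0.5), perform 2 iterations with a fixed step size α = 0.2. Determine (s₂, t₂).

∇g = (6s + 2t, 2s + 4t)
Step 1: at (0.5, 0.5), ∇g = (4, 3) → (0.5, 0.5) − 0.2·(4, 3) = (-0.3, -0.1)
Step 2: at (-0.3, -0.1), ∇g = (-2, -1) → (-0.3, -0.1) − 0.2·(-2, -1) = (0.1, 0.1)

(0.1, 0.1)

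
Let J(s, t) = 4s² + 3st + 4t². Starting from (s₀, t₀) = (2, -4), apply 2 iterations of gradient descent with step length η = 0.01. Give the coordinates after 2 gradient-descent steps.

∇J = (8s + 3t, 3s + 8t)
Step 1: at (2, -4), ∇J = (4, -26) → (2, -4) − 0.01·(4, -26) = (1.96, -3.74)
Step 2: at (1.96, -3.74), ∇J = (4.46, -24.04) → (1.96, -3.74) − 0.01·(4.46, -24.04) = (1.9154, -3.4996)

(1.9154, -3.4996)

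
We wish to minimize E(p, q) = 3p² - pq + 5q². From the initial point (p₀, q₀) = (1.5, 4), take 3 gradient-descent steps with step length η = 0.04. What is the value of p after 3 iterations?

∇E = (6p - q, -p + 10q)
(p₁, q₁) = (1.5, 4) − 0.04·(5, 38.5) = (1.3, 2.46)
(p₂, q₂) = (1.3, 2.46) − 0.04·(5.34, 23.3) = (1.0864, 1.528)
(p₃, q₃) = (1.0864, 1.528) − 0.04·(4.9904, 14.1936) = (0.886784, 0.960256)
p = 0.886784

0.886784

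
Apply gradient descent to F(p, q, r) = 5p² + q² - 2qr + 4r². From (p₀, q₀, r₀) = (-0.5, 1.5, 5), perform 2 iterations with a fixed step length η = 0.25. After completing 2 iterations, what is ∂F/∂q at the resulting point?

∇F = (10p, 2q - 2r, -2q + 8r)
(p₁, q₁, r₁) = (-0.5, 1.5, 5) − 0.25·(-5, -7, 37) = (0.75, 3.25, -4.25)
(p₂, q₂, r₂) = (0.75, 3.25, -4.25) − 0.25·(7.5, 15, -40.5) = (-1.125, -0.5, 5.875)
∂F/∂q at (-1.125, -0.5, 5.875) = -12.75

-12.75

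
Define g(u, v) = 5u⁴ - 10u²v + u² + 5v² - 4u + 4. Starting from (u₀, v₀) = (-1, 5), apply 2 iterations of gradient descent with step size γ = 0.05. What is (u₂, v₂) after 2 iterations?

∇g = (20u³ - 20uv + 2u - 4, -10u² + 10v)
(u₁, v₁) = (-1, 5) − 0.05·(74, 40) = (-4.7, 3)
(u₂, v₂) = (-4.7, 3) − 0.05·(-1807.86, -190.9) = (85.693, 12.545)

(85.693, 12.545)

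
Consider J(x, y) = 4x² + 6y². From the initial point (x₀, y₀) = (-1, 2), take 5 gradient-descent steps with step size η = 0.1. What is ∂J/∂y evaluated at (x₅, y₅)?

∇J = (8x, 12y)
Step 1: at (-1, 2), ∇J = (-8, 24) → (-1, 2) − 0.1·(-8, 24) = (-0.2, -0.4)
Step 2: at (-0.2, -0.4), ∇J = (-1.6, -4.8) → (-0.2, -0.4) − 0.1·(-1.6, -4.8) = (-0.04, 0.08)
Step 3: at (-0.04, 0.08), ∇J = (-0.32, 0.96) → (-0.04, 0.08) − 0.1·(-0.32, 0.96) = (-0.008, -0.016)
Step 4: at (-0.008, -0.016), ∇J = (-0.064, -0.192) → (-0.008, -0.016) − 0.1·(-0.064, -0.192) = (-0.0016, 0.0032)
Step 5: at (-0.0016, 0.0032), ∇J = (-0.0128, 0.0384) → (-0.0016, 0.0032) − 0.1·(-0.0128, 0.0384) = (-0.00032, -0.00064)
∂J/∂y at (-0.00032, -0.00064) = -0.00768

-0.00768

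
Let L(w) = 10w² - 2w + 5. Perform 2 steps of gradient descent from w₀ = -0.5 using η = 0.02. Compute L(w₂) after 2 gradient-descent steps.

L′(w) = 20w - 2
w₁ = -0.5 − 0.02·(-12) = -0.26
w₂ = -0.26 − 0.02·(-7.2) = -0.116
L(-0.116) = 5.36656

5.36656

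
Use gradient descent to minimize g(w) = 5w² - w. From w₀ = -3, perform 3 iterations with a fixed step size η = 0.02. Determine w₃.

-1.4872

g′(w) = 10w - 1
Step 1: g′(-3) = -31; w₁ = -3 − 0.02·(-31) = -2.38
Step 2: g′(-2.38) = -24.8; w₂ = -2.38 − 0.02·(-24.8) = -1.884
Step 3: g′(-1.884) = -19.84; w₃ = -1.884 − 0.02·(-19.84) = -1.4872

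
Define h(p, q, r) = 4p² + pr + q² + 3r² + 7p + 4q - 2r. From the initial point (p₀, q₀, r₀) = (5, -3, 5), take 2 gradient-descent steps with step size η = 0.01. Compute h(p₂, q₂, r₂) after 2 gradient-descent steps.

∇h = (8p + r + 7, 2q + 4, p + 6r - 2)
Step 1: at (5, -3, 5), ∇h = (52, -2, 33) → (5, -3, 5) − 0.01·(52, -2, 33) = (4.48, -2.98, 4.67)
Step 2: at (4.48, -2.98, 4.67), ∇h = (47.51, -1.96, 30.5) → (4.48, -2.98, 4.67) − 0.01·(47.51, -1.96, 30.5) = (4.0049, -2.9604, 4.365)
h(4.0049, -2.9604, 4.365) = 155.0246277

155.0246277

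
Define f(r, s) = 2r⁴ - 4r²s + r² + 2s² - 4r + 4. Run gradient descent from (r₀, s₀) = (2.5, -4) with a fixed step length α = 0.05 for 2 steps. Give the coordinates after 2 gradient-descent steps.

(189.0848, 10.608)

∇f = (8r³ - 8rs + 2r - 4, -4r² + 4s)
Step 1: at (2.5, -4), ∇f = (206, -41) → (2.5, -4) − 0.05·(206, -41) = (-7.8, -1.95)
Step 2: at (-7.8, -1.95), ∇f = (-3937.696, -251.16) → (-7.8, -1.95) − 0.05·(-3937.696, -251.16) = (189.0848, 10.608)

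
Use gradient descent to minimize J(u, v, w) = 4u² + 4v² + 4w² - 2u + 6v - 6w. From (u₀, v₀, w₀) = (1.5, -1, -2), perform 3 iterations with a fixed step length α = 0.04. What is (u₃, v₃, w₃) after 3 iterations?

(0.64304, -0.828608, -0.114688)

∇J = (8u - 2, 8v + 6, 8w - 6)
(u₁, v₁, w₁) = (1.5, -1, -2) − 0.04·(10, -2, -22) = (1.1, -0.92, -1.12)
(u₂, v₂, w₂) = (1.1, -0.92, -1.12) − 0.04·(6.8, -1.36, -14.96) = (0.828, -0.8656, -0.5216)
(u₃, v₃, w₃) = (0.828, -0.8656, -0.5216) − 0.04·(4.624, -0.9248, -10.1728) = (0.64304, -0.828608, -0.114688)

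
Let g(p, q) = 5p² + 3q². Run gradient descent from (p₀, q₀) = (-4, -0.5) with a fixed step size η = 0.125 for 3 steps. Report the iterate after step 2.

(-0.25, -0.03125)

∇g = (10p, 6q)
Step 1: at (-4, -0.5), ∇g = (-40, -3) → (-4, -0.5) − 0.125·(-40, -3) = (1, -0.125)
Step 2: at (1, -0.125), ∇g = (10, -0.75) → (1, -0.125) − 0.125·(10, -0.75) = (-0.25, -0.03125)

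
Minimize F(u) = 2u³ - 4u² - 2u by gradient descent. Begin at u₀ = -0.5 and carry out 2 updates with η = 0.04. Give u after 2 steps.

-0.863104

F′(u) = 6u² - 8u - 2
Step 1: F′(-0.5) = 3.5; u₁ = -0.5 − 0.04·3.5 = -0.64
Step 2: F′(-0.64) = 5.5776; u₂ = -0.64 − 0.04·5.5776 = -0.863104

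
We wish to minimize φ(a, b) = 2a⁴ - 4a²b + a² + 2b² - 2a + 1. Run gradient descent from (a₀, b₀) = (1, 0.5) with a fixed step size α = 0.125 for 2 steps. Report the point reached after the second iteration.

(0.875, 0.5)

∇φ = (8a³ - 8ab + 2a - 2, -4a² + 4b)
Step 1: at (1, 0.5), ∇φ = (4, -2) → (1, 0.5) − 0.125·(4, -2) = (0.5, 0.75)
Step 2: at (0.5, 0.75), ∇φ = (-3, 2) → (0.5, 0.75) − 0.125·(-3, 2) = (0.875, 0.5)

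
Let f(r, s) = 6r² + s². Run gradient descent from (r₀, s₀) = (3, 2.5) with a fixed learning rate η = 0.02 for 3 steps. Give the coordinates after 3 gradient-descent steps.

(1.316928, 2.21184)

∇f = (12r, 2s)
(r₁, s₁) = (3, 2.5) − 0.02·(36, 5) = (2.28, 2.4)
(r₂, s₂) = (2.28, 2.4) − 0.02·(27.36, 4.8) = (1.7328, 2.304)
(r₃, s₃) = (1.7328, 2.304) − 0.02·(20.7936, 4.608) = (1.316928, 2.21184)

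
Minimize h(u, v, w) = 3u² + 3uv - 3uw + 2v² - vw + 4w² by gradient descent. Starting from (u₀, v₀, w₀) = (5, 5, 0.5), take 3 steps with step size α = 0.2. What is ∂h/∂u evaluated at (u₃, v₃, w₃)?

-57.888

∇h = (6u + 3v - 3w, 3u + 4v - w, -3u - v + 8w)
(u₁, v₁, w₁) = (5, 5, 0.5) − 0.2·(43.5, 34.5, -16) = (-3.7, -1.9, 3.7)
(u₂, v₂, w₂) = (-3.7, -1.9, 3.7) − 0.2·(-39, -22.4, 42.6) = (4.1, 2.58, -4.82)
(u₃, v₃, w₃) = (4.1, 2.58, -4.82) − 0.2·(46.8, 27.44, -53.44) = (-5.26, -2.908, 5.868)
∂h/∂u at (-5.26, -2.908, 5.868) = -57.888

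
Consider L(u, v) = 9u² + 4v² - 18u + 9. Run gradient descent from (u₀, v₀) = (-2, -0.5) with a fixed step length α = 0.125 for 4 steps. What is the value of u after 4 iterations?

-6.32421875

∇L = (18u - 18, 8v)
Step 1: at (-2, -0.5), ∇L = (-54, -4) → (-2, -0.5) − 0.125·(-54, -4) = (4.75, 0)
Step 2: at (4.75, 0), ∇L = (67.5, 0) → (4.75, 0) − 0.125·(67.5, 0) = (-3.6875, 0)
Step 3: at (-3.6875, 0), ∇L = (-84.375, 0) → (-3.6875, 0) − 0.125·(-84.375, 0) = (6.859375, 0)
Step 4: at (6.859375, 0), ∇L = (105.46875, 0) → (6.859375, 0) − 0.125·(105.46875, 0) = (-6.32421875, 0)
u = -6.32421875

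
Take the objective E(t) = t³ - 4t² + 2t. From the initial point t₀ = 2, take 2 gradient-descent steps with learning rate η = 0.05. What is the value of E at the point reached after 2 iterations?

E′(t) = 3t² - 8t + 2
Step 1: E′(2) = -2; t₁ = 2 − 0.05·(-2) = 2.1
Step 2: E′(2.1) = -1.57; t₂ = 2.1 − 0.05·(-1.57) = 2.1785
E(2.1785) = -4.287588088375

-4.287588088375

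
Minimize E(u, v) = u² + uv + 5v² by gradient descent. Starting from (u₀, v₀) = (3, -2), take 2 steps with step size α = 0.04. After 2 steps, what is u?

2.6656

∇E = (2u + v, u + 10v)
(u₁, v₁) = (3, -2) − 0.04·(4, -17) = (2.84, -1.32)
(u₂, v₂) = (2.84, -1.32) − 0.04·(4.36, -10.36) = (2.6656, -0.9056)
u = 2.6656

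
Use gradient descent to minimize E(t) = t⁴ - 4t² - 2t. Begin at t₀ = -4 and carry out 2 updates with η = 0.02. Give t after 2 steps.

0.63195136

E′(t) = 4t³ - 8t - 2
Step 1: E′(-4) = -226; t₁ = -4 − 0.02·(-226) = 0.52
Step 2: E′(0.52) = -5.597568; t₂ = 0.52 − 0.02·(-5.597568) = 0.63195136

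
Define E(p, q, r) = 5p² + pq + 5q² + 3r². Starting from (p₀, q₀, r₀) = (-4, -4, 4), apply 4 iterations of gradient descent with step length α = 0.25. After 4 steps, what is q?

-37.515625

∇E = (10p + q, p + 10q, 6r)
(p₁, q₁, r₁) = (-4, -4, 4) − 0.25·(-44, -44, 24) = (7, 7, -2)
(p₂, q₂, r₂) = (7, 7, -2) − 0.25·(77, 77, -12) = (-12.25, -12.25, 1)
(p₃, q₃, r₃) = (-12.25, -12.25, 1) − 0.25·(-134.75, -134.75, 6) = (21.4375, 21.4375, -0.5)
(p₄, q₄, r₄) = (21.4375, 21.4375, -0.5) − 0.25·(235.8125, 235.8125, -3) = (-37.515625, -37.515625, 0.25)
q = -37.515625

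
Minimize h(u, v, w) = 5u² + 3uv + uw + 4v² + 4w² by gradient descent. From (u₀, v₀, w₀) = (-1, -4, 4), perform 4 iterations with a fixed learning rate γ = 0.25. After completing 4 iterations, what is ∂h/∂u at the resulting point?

∇h = (10u + 3v + w, 3u + 8v, u + 8w)
Step 1: at (-1, -4, 4), ∇h = (-18, -35, 31) → (-1, -4, 4) − 0.25·(-18, -35, 31) = (3.5, 4.75, -3.75)
Step 2: at (3.5, 4.75, -3.75), ∇h = (45.5, 48.5, -26.5) → (3.5, 4.75, -3.75) − 0.25·(45.5, 48.5, -26.5) = (-7.875, -7.375, 2.875)
Step 3: at (-7.875, -7.375, 2.875), ∇h = (-98, -82.625, 15.125) → (-7.875, -7.375, 2.875) − 0.25·(-98, -82.625, 15.125) = (16.625, 13.28125, -0.90625)
Step 4: at (16.625, 13.28125, -0.90625), ∇h = (205.1875, 156.125, 9.375) → (16.625, 13.28125, -0.90625) − 0.25·(205.1875, 156.125, 9.375) = (-34.671875, -25.75, -3.25)
∂h/∂u at (-34.671875, -25.75, -3.25) = -427.21875

-427.21875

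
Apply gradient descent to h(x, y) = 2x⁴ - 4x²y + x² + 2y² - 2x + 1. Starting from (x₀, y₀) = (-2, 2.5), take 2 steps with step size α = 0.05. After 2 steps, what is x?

∇h = (8x³ - 8xy + 2x - 2, -4x² + 4y)
(x₁, y₁) = (-2, 2.5) − 0.05·(-30, -6) = (-0.5, 2.8)
(x₂, y₂) = (-0.5, 2.8) − 0.05·(7.2, 10.2) = (-0.86, 2.29)
x = -0.86

-0.86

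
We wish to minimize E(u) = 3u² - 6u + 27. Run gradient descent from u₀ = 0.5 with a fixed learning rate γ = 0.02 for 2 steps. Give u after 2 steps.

E′(u) = 6u - 6
u₁ = 0.5 − 0.02·(-3) = 0.56
u₂ = 0.56 − 0.02·(-2.64) = 0.6128

0.6128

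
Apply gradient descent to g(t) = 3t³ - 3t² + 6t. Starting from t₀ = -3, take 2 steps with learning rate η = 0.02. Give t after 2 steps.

-10.5138

g′(t) = 9t² - 6t + 6
t₁ = -3 − 0.02·105 = -5.1
t₂ = -5.1 − 0.02·270.69 = -10.5138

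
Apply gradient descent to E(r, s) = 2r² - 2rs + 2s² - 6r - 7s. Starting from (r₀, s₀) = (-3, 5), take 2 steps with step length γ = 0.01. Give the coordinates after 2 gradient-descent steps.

(-2.455, 4.6332)

∇E = (4r - 2s - 6, -2r + 4s - 7)
Step 1: at (-3, 5), ∇E = (-28, 19) → (-3, 5) − 0.01·(-28, 19) = (-2.72, 4.81)
Step 2: at (-2.72, 4.81), ∇E = (-26.5, 17.68) → (-2.72, 4.81) − 0.01·(-26.5, 17.68) = (-2.455, 4.6332)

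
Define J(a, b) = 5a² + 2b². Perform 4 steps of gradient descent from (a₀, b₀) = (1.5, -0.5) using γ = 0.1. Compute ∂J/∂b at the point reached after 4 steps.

∇J = (10a, 4b)
Step 1: at (1.5, -0.5), ∇J = (15, -2) → (1.5, -0.5) − 0.1·(15, -2) = (0, -0.3)
Step 2: at (0, -0.3), ∇J = (0, -1.2) → (0, -0.3) − 0.1·(0, -1.2) = (0, -0.18)
Step 3: at (0, -0.18), ∇J = (0, -0.72) → (0, -0.18) − 0.1·(0, -0.72) = (0, -0.108)
Step 4: at (0, -0.108), ∇J = (0, -0.432) → (0, -0.108) − 0.1·(0, -0.432) = (0, -0.0648)
∂J/∂b at (0, -0.0648) = -0.2592

-0.2592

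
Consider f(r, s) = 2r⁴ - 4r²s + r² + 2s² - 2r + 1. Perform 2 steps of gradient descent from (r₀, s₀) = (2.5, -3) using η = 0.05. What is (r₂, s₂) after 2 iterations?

∇f = (8r³ - 8rs + 2r - 2, -4r² + 4s)
Step 1: at (2.5, -3), ∇f = (188, -37) → (2.5, -3) − 0.05·(188, -37) = (-6.9, -1.15)
Step 2: at (-6.9, -1.15), ∇f = (-2707.352, -195.04) → (-6.9, -1.15) − 0.05·(-2707.352, -195.04) = (128.4676, 8.602)

(128.4676, 8.602)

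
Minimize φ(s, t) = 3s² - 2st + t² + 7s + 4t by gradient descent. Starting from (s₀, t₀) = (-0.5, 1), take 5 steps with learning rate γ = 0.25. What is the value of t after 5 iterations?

-3.75

∇φ = (6s - 2t + 7, -2s + 2t + 4)
Step 1: at (-0.5, 1), ∇φ = (2, 7) → (-0.5, 1) − 0.25·(2, 7) = (-1, -0.75)
Step 2: at (-1, -0.75), ∇φ = (2.5, 4.5) → (-1, -0.75) − 0.25·(2.5, 4.5) = (-1.625, -1.875)
Step 3: at (-1.625, -1.875), ∇φ = (1, 3.5) → (-1.625, -1.875) − 0.25·(1, 3.5) = (-1.875, -2.75)
Step 4: at (-1.875, -2.75), ∇φ = (1.25, 2.25) → (-1.875, -2.75) − 0.25·(1.25, 2.25) = (-2.1875, -3.3125)
Step 5: at (-2.1875, -3.3125), ∇φ = (0.5, 1.75) → (-2.1875, -3.3125) − 0.25·(0.5, 1.75) = (-2.3125, -3.75)
t = -3.75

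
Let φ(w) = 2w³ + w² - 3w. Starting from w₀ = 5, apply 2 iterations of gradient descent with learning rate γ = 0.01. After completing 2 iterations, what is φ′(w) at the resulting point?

45.642666856216

φ′(w) = 6w² + 2w - 3
w₁ = 5 − 0.01·157 = 3.43
w₂ = 3.43 − 0.01·74.4494 = 2.685506
φ′(w) at (2.685506) = 45.642666856216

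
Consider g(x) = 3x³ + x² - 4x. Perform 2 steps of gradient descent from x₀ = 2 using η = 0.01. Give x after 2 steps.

1.405136

g′(x) = 9x² + 2x - 4
x₁ = 2 − 0.01·36 = 1.64
x₂ = 1.64 − 0.01·23.4864 = 1.405136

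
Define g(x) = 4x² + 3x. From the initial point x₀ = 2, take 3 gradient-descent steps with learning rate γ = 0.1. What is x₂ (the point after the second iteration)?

-0.28

g′(x) = 8x + 3
x₁ = 2 − 0.1·19 = 0.1
x₂ = 0.1 − 0.1·3.8 = -0.28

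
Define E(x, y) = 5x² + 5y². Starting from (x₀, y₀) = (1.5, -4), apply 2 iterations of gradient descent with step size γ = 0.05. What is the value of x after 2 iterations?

0.375

∇E = (10x, 10y)
Step 1: at (1.5, -4), ∇E = (15, -40) → (1.5, -4) − 0.05·(15, -40) = (0.75, -2)
Step 2: at (0.75, -2), ∇E = (7.5, -20) → (0.75, -2) − 0.05·(7.5, -20) = (0.375, -1)
x = 0.375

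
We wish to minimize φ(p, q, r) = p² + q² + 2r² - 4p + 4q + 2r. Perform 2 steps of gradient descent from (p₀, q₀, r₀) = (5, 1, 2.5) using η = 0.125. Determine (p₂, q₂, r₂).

(3.6875, -0.3125, 0.25)

∇φ = (2p - 4, 2q + 4, 4r + 2)
Step 1: at (5, 1, 2.5), ∇φ = (6, 6, 12) → (5, 1, 2.5) − 0.125·(6, 6, 12) = (4.25, 0.25, 1)
Step 2: at (4.25, 0.25, 1), ∇φ = (4.5, 4.5, 6) → (4.25, 0.25, 1) − 0.125·(4.5, 4.5, 6) = (3.6875, -0.3125, 0.25)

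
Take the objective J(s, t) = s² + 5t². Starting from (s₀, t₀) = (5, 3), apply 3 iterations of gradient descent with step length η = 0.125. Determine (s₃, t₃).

∇J = (2s, 10t)
(s₁, t₁) = (5, 3) − 0.125·(10, 30) = (3.75, -0.75)
(s₂, t₂) = (3.75, -0.75) − 0.125·(7.5, -7.5) = (2.8125, 0.1875)
(s₃, t₃) = (2.8125, 0.1875) − 0.125·(5.625, 1.875) = (2.109375, -0.046875)

(2.109375, -0.046875)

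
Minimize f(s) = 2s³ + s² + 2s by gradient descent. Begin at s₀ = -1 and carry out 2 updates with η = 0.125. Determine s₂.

f′(s) = 6s² + 2s + 2
Step 1: f′(-1) = 6; s₁ = -1 − 0.125·6 = -1.75
Step 2: f′(-1.75) = 16.875; s₂ = -1.75 − 0.125·16.875 = -3.859375

-3.859375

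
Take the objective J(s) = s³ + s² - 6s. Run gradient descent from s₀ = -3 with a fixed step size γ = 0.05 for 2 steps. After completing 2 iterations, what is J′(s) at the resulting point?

64.264482421875

J′(s) = 3s² + 2s - 6
Step 1: J′(-3) = 15; s₁ = -3 − 0.05·15 = -3.75
Step 2: J′(-3.75) = 28.6875; s₂ = -3.75 − 0.05·28.6875 = -5.184375
J′(s) at (-5.184375) = 64.264482421875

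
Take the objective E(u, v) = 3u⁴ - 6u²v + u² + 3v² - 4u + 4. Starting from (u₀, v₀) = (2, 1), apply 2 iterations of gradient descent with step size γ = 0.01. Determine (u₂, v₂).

∇E = (12u³ - 12uv + 2u - 4, -6u² + 6v)
Step 1: at (2, 1), ∇E = (72, -18) → (2, 1) − 0.01·(72, -18) = (1.28, 1.18)
Step 2: at (1.28, 1.18), ∇E = (5.601024, -2.7504) → (1.28, 1.18) − 0.01·(5.601024, -2.7504) = (1.22398976, 1.207504)

(1.22398976, 1.207504)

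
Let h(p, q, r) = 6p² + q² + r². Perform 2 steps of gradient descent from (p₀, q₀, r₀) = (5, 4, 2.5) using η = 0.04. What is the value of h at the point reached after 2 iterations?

26.90716736

∇h = (12p, 2q, 2r)
(p₁, q₁, r₁) = (5, 4, 2.5) − 0.04·(60, 8, 5) = (2.6, 3.68, 2.3)
(p₂, q₂, r₂) = (2.6, 3.68, 2.3) − 0.04·(31.2, 7.36, 4.6) = (1.352, 3.3856, 2.116)
h(1.352, 3.3856, 2.116) = 26.90716736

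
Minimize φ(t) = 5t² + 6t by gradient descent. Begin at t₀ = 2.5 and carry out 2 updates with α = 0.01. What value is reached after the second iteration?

φ′(t) = 10t + 6
t₁ = 2.5 − 0.01·31 = 2.19
t₂ = 2.19 − 0.01·27.9 = 1.911

1.911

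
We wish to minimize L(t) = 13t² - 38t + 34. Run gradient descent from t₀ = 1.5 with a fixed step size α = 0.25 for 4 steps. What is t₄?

36.65625

L′(t) = 26t - 38
Step 1: L′(1.5) = 1; t₁ = 1.5 − 0.25·1 = 1.25
Step 2: L′(1.25) = -5.5; t₂ = 1.25 − 0.25·(-5.5) = 2.625
Step 3: L′(2.625) = 30.25; t₃ = 2.625 − 0.25·30.25 = -4.9375
Step 4: L′(-4.9375) = -166.375; t₄ = -4.9375 − 0.25·(-166.375) = 36.65625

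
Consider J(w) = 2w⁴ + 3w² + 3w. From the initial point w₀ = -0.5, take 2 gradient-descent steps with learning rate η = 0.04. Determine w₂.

J′(w) = 8w³ + 6w + 3
w₁ = -0.5 − 0.04·(-1) = -0.46
w₂ = -0.46 − 0.04·(-0.538688) = -0.43845248

-0.43845248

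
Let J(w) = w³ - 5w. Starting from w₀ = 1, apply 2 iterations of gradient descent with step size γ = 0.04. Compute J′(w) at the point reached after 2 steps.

-1.100981116928

J′(w) = 3w² - 5
Step 1: J′(1) = -2; w₁ = 1 − 0.04·(-2) = 1.08
Step 2: J′(1.08) = -1.5008; w₂ = 1.08 − 0.04·(-1.5008) = 1.140032
J′(w) at (1.140032) = -1.100981116928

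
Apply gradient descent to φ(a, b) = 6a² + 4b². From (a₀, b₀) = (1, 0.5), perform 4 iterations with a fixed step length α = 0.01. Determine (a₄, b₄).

∇φ = (12a, 8b)
(a₁, b₁) = (1, 0.5) − 0.01·(12, 4) = (0.88, 0.46)
(a₂, b₂) = (0.88, 0.46) − 0.01·(10.56, 3.68) = (0.7744, 0.4232)
(a₃, b₃) = (0.7744, 0.4232) − 0.01·(9.2928, 3.3856) = (0.681472, 0.389344)
(a₄, b₄) = (0.681472, 0.389344) − 0.01·(8.177664, 3.114752) = (0.59969536, 0.35819648)

(0.59969536, 0.35819648)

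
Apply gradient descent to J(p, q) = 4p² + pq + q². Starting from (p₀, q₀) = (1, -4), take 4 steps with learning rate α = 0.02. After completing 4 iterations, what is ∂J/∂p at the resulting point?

2.409184

∇J = (8p + q, p + 2q)
(p₁, q₁) = (1, -4) − 0.02·(4, -7) = (0.92, -3.86)
(p₂, q₂) = (0.92, -3.86) − 0.02·(3.5, -6.8) = (0.85, -3.724)
(p₃, q₃) = (0.85, -3.724) − 0.02·(3.076, -6.598) = (0.78848, -3.59204)
(p₄, q₄) = (0.78848, -3.59204) − 0.02·(2.7158, -6.3956) = (0.734164, -3.464128)
∂J/∂p at (0.734164, -3.464128) = 2.409184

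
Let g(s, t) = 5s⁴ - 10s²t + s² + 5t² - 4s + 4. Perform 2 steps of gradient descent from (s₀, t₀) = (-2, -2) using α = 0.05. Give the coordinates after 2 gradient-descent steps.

∇g = (20s³ - 20st + 2s - 4, -10s² + 10t)
(s₁, t₁) = (-2, -2) − 0.05·(-248, -60) = (10.4, 1)
(s₂, t₂) = (10.4, 1) − 0.05·(22306.08, -1071.6) = (-1104.904, 54.58)

(-1104.904, 54.58)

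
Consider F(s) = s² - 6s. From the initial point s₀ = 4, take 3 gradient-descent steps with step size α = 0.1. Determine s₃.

F′(s) = 2s - 6
Step 1: F′(4) = 2; s₁ = 4 − 0.1·2 = 3.8
Step 2: F′(3.8) = 1.6; s₂ = 3.8 − 0.1·1.6 = 3.64
Step 3: F′(3.64) = 1.28; s₃ = 3.64 − 0.1·1.28 = 3.512

3.512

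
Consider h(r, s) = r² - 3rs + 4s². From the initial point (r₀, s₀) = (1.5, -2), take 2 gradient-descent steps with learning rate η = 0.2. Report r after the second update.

∇h = (2r - 3s, -3r + 8s)
(r₁, s₁) = (1.5, -2) − 0.2·(9, -20.5) = (-0.3, 2.1)
(r₂, s₂) = (-0.3, 2.1) − 0.2·(-6.9, 17.7) = (1.08, -1.44)
r = 1.08

1.08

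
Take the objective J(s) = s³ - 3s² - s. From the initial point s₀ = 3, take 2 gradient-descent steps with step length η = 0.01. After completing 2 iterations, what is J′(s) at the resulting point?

6.260929851392

J′(s) = 3s² - 6s - 1
Step 1: J′(3) = 8; s₁ = 3 − 0.01·8 = 2.92
Step 2: J′(2.92) = 7.0592; s₂ = 2.92 − 0.01·7.0592 = 2.849408
J′(s) at (2.849408) = 6.260929851392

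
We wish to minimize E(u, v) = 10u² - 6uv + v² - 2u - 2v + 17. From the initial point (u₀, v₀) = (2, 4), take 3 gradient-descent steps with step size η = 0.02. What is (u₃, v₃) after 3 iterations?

(1.484032, 4.261504)

∇E = (20u - 6v - 2, -6u + 2v - 2)
(u₁, v₁) = (2, 4) − 0.02·(14, -6) = (1.72, 4.12)
(u₂, v₂) = (1.72, 4.12) − 0.02·(7.68, -4.08) = (1.5664, 4.2016)
(u₃, v₃) = (1.5664, 4.2016) − 0.02·(4.1184, -2.9952) = (1.484032, 4.261504)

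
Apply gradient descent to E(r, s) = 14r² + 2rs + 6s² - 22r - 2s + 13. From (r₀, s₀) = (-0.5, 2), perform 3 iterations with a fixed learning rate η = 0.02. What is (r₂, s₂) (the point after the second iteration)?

(0.4384, 1.2352)

∇E = (28r + 2s - 22, 2r + 12s - 2)
Step 1: at (-0.5, 2), ∇E = (-32, 21) → (-0.5, 2) − 0.02·(-32, 21) = (0.14, 1.58)
Step 2: at (0.14, 1.58), ∇E = (-14.92, 17.24) → (0.14, 1.58) − 0.02·(-14.92, 17.24) = (0.4384, 1.2352)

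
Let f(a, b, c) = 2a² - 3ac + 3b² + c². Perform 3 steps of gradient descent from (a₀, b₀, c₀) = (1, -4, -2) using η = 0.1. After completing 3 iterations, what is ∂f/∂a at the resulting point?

0.663

∇f = (4a - 3c, 6b, -3a + 2c)
(a₁, b₁, c₁) = (1, -4, -2) − 0.1·(10, -24, -7) = (0, -1.6, -1.3)
(a₂, b₂, c₂) = (0, -1.6, -1.3) − 0.1·(3.9, -9.6, -2.6) = (-0.39, -0.64, -1.04)
(a₃, b₃, c₃) = (-0.39, -0.64, -1.04) − 0.1·(1.56, -3.84, -0.91) = (-0.546, -0.256, -0.949)
∂f/∂a at (-0.546, -0.256, -0.949) = 0.663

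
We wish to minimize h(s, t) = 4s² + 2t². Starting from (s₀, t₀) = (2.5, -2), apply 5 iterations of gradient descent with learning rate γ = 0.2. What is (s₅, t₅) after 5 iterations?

(-0.1944, -0.00064)

∇h = (8s, 4t)
(s₁, t₁) = (2.5, -2) − 0.2·(20, -8) = (-1.5, -0.4)
(s₂, t₂) = (-1.5, -0.4) − 0.2·(-12, -1.6) = (0.9, -0.08)
(s₃, t₃) = (0.9, -0.08) − 0.2·(7.2, -0.32) = (-0.54, -0.016)
(s₄, t₄) = (-0.54, -0.016) − 0.2·(-4.32, -0.064) = (0.324, -0.0032)
(s₅, t₅) = (0.324, -0.0032) − 0.2·(2.592, -0.0128) = (-0.1944, -0.00064)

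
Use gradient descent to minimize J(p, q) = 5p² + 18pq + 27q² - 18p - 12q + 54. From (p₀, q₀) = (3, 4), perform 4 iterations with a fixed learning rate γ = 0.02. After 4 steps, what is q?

-0.40343552

∇J = (10p + 18q - 18, 18p + 54q - 12)
(p₁, q₁) = (3, 4) − 0.02·(84, 258) = (1.32, -1.16)
(p₂, q₂) = (1.32, -1.16) − 0.02·(-25.68, -50.88) = (1.8336, -0.1424)
(p₃, q₃) = (1.8336, -0.1424) − 0.02·(-2.2272, 13.3152) = (1.878144, -0.408704)
(p₄, q₄) = (1.878144, -0.408704) − 0.02·(-6.575232, -0.263424) = (2.00964864, -0.40343552)
q = -0.40343552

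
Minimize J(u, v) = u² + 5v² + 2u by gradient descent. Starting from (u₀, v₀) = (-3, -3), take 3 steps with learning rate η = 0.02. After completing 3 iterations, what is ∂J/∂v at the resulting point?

∇J = (2u + 2, 10v)
Step 1: at (-3, -3), ∇J = (-4, -30) → (-3, -3) − 0.02·(-4, -30) = (-2.92, -2.4)
Step 2: at (-2.92, -2.4), ∇J = (-3.84, -24) → (-2.92, -2.4) − 0.02·(-3.84, -24) = (-2.8432, -1.92)
Step 3: at (-2.8432, -1.92), ∇J = (-3.6864, -19.2) → (-2.8432, -1.92) − 0.02·(-3.6864, -19.2) = (-2.769472, -1.536)
∂J/∂v at (-2.769472, -1.536) = -15.36

-15.36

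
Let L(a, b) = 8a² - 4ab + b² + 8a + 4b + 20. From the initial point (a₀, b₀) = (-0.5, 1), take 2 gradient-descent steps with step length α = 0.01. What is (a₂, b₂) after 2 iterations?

∇L = (16a - 4b + 8, -4a + 2b + 4)
Step 1: at (-0.5, 1), ∇L = (-4, 8) → (-0.5, 1) − 0.01·(-4, 8) = (-0.46, 0.92)
Step 2: at (-0.46, 0.92), ∇L = (-3.04, 7.68) → (-0.46, 0.92) − 0.01·(-3.04, 7.68) = (-0.4296, 0.8432)

(-0.4296, 0.8432)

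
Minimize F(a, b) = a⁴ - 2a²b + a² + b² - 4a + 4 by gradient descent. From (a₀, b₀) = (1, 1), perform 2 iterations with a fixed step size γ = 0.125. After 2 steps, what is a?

∇F = (4a³ - 4ab + 2a - 4, -2a² + 2b)
Step 1: at (1, 1), ∇F = (-2, 0) → (1, 1) − 0.125·(-2, 0) = (1.25, 1)
Step 2: at (1.25, 1), ∇F = (1.3125, -1.125) → (1.25, 1) − 0.125·(1.3125, -1.125) = (1.0859375, 1.140625)
a = 1.0859375

1.0859375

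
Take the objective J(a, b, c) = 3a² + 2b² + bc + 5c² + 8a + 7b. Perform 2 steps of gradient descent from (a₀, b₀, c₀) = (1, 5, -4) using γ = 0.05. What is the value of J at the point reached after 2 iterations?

∇J = (6a + 8, 4b + c + 7, b + 10c)
(a₁, b₁, c₁) = (1, 5, -4) − 0.05·(14, 23, -35) = (0.3, 3.85, -2.25)
(a₂, b₂, c₂) = (0.3, 3.85, -2.25) − 0.05·(9.8, 20.15, -18.65) = (-0.19, 2.8425, -1.3175)
J(-0.19, 2.8425, -1.3175) = 39.57945

39.57945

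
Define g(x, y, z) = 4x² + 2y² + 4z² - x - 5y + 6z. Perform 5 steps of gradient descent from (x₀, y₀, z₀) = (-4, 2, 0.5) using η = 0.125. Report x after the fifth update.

∇g = (8x - 1, 4y - 5, 8z + 6)
Step 1: at (-4, 2, 0.5), ∇g = (-33, 3, 10) → (-4, 2, 0.5) − 0.125·(-33, 3, 10) = (0.125, 1.625, -0.75)
Step 2: at (0.125, 1.625, -0.75), ∇g = (0, 1.5, 0) → (0.125, 1.625, -0.75) − 0.125·(0, 1.5, 0) = (0.125, 1.4375, -0.75)
Step 3: at (0.125, 1.4375, -0.75), ∇g = (0, 0.75, 0) → (0.125, 1.4375, -0.75) − 0.125·(0, 0.75, 0) = (0.125, 1.34375, -0.75)
Step 4: at (0.125, 1.34375, -0.75), ∇g = (0, 0.375, 0) → (0.125, 1.34375, -0.75) − 0.125·(0, 0.375, 0) = (0.125, 1.296875, -0.75)
Step 5: at (0.125, 1.296875, -0.75), ∇g = (0, 0.1875, 0) → (0.125, 1.296875, -0.75) − 0.125·(0, 0.1875, 0) = (0.125, 1.2734375, -0.75)
x = 0.125

0.125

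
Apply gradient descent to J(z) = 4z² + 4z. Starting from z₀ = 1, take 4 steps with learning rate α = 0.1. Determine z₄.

-0.4976

J′(z) = 8z + 4
z₁ = 1 − 0.1·12 = -0.2
z₂ = -0.2 − 0.1·2.4 = -0.44
z₃ = -0.44 − 0.1·0.48 = -0.488
z₄ = -0.488 − 0.1·0.096 = -0.4976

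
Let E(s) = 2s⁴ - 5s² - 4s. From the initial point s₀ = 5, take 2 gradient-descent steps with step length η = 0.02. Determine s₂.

414.93252608

E′(s) = 8s³ - 10s - 4
s₁ = 5 − 0.02·946 = -13.92
s₂ = -13.92 − 0.02·(-21442.626304) = 414.93252608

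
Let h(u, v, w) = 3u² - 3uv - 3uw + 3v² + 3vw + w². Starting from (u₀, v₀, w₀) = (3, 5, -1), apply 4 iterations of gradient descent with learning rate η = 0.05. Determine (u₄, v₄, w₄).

∇h = (6u - 3v - 3w, -3u + 6v + 3w, -3u + 3v + 2w)
Step 1: at (3, 5, -1), ∇h = (6, 18, 4) → (3, 5, -1) − 0.05·(6, 18, 4) = (2.7, 4.1, -1.2)
Step 2: at (2.7, 4.1, -1.2), ∇h = (7.5, 12.9, 1.8) → (2.7, 4.1, -1.2) − 0.05·(7.5, 12.9, 1.8) = (2.325, 3.455, -1.29)
Step 3: at (2.325, 3.455, -1.29), ∇h = (7.455, 9.885, 0.81) → (2.325, 3.455, -1.29) − 0.05·(7.455, 9.885, 0.81) = (1.95225, 2.96075, -1.3305)
Step 4: at (1.95225, 2.96075, -1.3305), ∇h = (6.82275, 7.91625, 0.3645) → (1.95225, 2.96075, -1.3305) − 0.05·(6.82275, 7.91625, 0.3645) = (1.6111125, 2.5649375, -1.348725)

(1.6111125, 2.5649375, -1.348725)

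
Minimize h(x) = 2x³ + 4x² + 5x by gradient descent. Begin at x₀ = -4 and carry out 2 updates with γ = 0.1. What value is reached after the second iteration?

-73.966

h′(x) = 6x² + 8x + 5
Step 1: h′(-4) = 69; x₁ = -4 − 0.1·69 = -10.9
Step 2: h′(-10.9) = 630.66; x₂ = -10.9 − 0.1·630.66 = -73.966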